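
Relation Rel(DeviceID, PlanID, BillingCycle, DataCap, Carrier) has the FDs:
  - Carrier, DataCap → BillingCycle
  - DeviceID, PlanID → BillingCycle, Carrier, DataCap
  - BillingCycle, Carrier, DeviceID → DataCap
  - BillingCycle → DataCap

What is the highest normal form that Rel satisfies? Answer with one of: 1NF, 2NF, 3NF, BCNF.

Candidate key: {DeviceID, PlanID}. Prime attributes: {DeviceID, PlanID}.
For Carrier, DataCap → BillingCycle we have {Carrier, DataCap}⁺ = {BillingCycle, Carrier, DataCap}; {Carrier, DataCap} is not a superkey, so BCNF fails.
Carrier, DataCap → BillingCycle has non-prime {BillingCycle} on the right and a non-superkey on the left, so 3NF fails.
No non-prime attribute depends on a proper subset of any candidate key, so 2NF holds.

2NF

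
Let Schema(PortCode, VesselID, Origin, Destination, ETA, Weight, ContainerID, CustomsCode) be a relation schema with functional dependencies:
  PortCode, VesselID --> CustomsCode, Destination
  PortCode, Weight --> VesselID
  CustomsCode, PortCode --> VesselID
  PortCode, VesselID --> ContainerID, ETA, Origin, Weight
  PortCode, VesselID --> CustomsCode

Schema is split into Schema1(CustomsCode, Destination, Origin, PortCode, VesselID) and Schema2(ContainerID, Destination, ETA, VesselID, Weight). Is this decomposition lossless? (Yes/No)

No

Common attributes: {Destination, VesselID}; their closure is {Destination, VesselID}.
Schema1 ⊄ {Destination, VesselID} and Schema2 ⊄ {Destination, VesselID}, so the split is lossy.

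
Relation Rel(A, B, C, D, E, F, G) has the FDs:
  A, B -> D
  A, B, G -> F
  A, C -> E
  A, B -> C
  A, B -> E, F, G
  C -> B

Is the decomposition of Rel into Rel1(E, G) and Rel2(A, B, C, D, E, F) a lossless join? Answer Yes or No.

No

Rel1 ∩ Rel2 = {E}; its closure under F is {E}.
The closure covers neither Rel1 nor Rel2 entirely; the join is not lossless.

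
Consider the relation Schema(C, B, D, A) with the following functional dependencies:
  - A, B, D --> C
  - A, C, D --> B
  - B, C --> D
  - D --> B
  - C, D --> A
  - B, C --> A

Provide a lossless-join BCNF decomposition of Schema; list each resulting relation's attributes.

{A, C, D}; {B, D}

Candidate keys of the original relation: {A, D}, {B, C}, {C, D}.
In {A, B, C, D}, {D} is not a superkey ({D}⁺ restricted to this set is {B, D}), so split on D --> B into {B, D} and {A, C, D}.
{B, D} is in BCNF.
{A, C, D} is in BCNF.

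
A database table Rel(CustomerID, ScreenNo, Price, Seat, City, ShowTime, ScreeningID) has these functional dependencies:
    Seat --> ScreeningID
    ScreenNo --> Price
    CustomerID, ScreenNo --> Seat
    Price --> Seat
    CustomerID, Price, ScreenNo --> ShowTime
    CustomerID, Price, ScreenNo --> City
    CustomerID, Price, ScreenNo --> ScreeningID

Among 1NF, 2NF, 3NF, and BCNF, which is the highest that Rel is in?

1NF

Candidate key: {CustomerID, ScreenNo}. Prime attributes: {CustomerID, ScreenNo}.
Seat --> ScreeningID breaks BCNF: {Seat}⁺ = {ScreeningID, Seat}, so {Seat} is not a superkey.
Because {ScreeningID} is non-prime and the left side of Seat --> ScreeningID is not a superkey, the relation is not in 3NF.
The proper key subset {ScreenNo} of {CustomerID, ScreenNo} determines non-prime {Price, ScreeningID, Seat}, so the relation is not even in 2NF.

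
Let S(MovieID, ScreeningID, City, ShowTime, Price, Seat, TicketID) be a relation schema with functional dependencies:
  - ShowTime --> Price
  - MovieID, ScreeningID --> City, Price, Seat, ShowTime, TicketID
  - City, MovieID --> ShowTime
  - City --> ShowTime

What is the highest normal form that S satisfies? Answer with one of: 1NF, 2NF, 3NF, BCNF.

Candidate key: {MovieID, ScreeningID}. Prime attributes: {MovieID, ScreeningID}.
ShowTime --> Price: {ShowTime}⁺ = {Price, ShowTime}, which is not all of the attributes, so the left side is not a superkey — BCNF is violated.
ShowTime --> Price has non-prime {Price} on the right and a non-superkey on the left, so 3NF fails.
No proper subset of a key has a non-prime attribute in its closure, so there is no partial dependency; 2NF holds.

2NF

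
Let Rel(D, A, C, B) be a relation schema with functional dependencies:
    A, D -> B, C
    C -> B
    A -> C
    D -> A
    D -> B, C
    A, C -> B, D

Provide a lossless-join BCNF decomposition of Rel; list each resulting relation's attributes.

{A, C, D}; {B, C}

Candidate keys of the original relation: {A}, {D}.
{A, B, C, D}: {C} determines {B, C} here but is not a superkey — split on C -> B, giving {B, C} and {A, C, D}.
{B, C}: every determinant is a superkey — BCNF.
{A, C, D}: every determinant is a superkey — BCNF.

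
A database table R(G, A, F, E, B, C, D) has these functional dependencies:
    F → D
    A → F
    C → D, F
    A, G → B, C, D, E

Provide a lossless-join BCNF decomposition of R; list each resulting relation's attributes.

Candidate key of the original relation: {A, G}.
In {A, B, C, D, E, F, G}, {F} is not a superkey ({F}⁺ restricted to this set is {D, F}), so split on F → D into {D, F} and {A, B, C, E, F, G}.
{D, F} has no BCNF violation.
In {A, B, C, E, F, G}, {A} is not a superkey ({A}⁺ restricted to this set is {A, F}), so split on A → F into {A, F} and {A, B, C, E, G}.
{A, F} has no BCNF violation.
{A, B, C, E, G} has no BCNF violation.

{A, B, C, E, G}; {A, F}; {D, F}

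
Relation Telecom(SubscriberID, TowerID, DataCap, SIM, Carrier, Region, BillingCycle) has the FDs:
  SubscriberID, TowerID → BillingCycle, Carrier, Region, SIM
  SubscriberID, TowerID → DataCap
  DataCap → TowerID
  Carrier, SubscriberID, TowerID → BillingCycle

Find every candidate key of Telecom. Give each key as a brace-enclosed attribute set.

{SubscriberID} never appears on the right of any FD, so every key must include it.
Closure of {DataCap, SubscriberID} is {BillingCycle, Carrier, DataCap, Region, SIM, SubscriberID, TowerID}, the whole schema; {DataCap, SubscriberID} is a candidate key.
Closure of {SubscriberID, TowerID} is {BillingCycle, Carrier, DataCap, Region, SIM, SubscriberID, TowerID}, the whole schema; {SubscriberID, TowerID} is a candidate key.
No proper subset of any of these is a key, and no other minimal superkey exists.

{DataCap, SubscriberID}, {SubscriberID, TowerID}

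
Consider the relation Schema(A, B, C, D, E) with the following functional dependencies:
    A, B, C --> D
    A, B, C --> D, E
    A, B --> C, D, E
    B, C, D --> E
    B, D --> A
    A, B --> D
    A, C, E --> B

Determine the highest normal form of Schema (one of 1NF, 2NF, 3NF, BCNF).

Candidate keys: {A, B}, {A, C, E}, {B, D}. Prime attributes: {A, B, C, D, E}.
Each dependency's left side is a superkey — BCNF holds.

BCNF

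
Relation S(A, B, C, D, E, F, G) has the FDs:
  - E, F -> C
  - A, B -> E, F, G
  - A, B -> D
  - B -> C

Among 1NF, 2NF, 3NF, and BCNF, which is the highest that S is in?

Candidate key: {A, B}. Prime attributes: {A, B}.
E, F -> C: {E, F}⁺ = {C, E, F}, which is not all of the attributes, so the left side is not a superkey — BCNF is violated.
E, F -> C determines the non-prime attribute {C} from a non-superkey — 3NF is violated.
Since {B} ⊂ {A, B} and {B}⁺ ⊇ {C} with {C} non-prime, there is a partial dependency; 2NF fails.

1NF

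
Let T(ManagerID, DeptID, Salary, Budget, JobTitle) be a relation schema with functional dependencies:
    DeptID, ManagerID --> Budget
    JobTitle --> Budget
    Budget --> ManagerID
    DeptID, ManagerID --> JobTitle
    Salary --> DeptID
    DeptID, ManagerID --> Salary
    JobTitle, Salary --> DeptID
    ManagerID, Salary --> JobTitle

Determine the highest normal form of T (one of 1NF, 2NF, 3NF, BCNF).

3NF

Candidate keys: {Budget, DeptID}, {Budget, Salary}, {DeptID, JobTitle}, {DeptID, ManagerID}, {JobTitle, Salary}, {ManagerID, Salary}. Prime attributes: {Budget, DeptID, JobTitle, ManagerID, Salary}.
JobTitle --> Budget: {JobTitle}⁺ = {Budget, JobTitle, ManagerID}, which is not all of the attributes, so the left side is not a superkey — BCNF is violated.
Since {Budget} ⊆ prime attributes and every other non-superkey FD also has a prime right side, the schema is in 3NF.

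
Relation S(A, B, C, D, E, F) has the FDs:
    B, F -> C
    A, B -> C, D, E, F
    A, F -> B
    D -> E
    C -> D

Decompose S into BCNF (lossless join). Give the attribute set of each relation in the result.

Candidate keys of the original relation: {A, B}, {A, F}.
In {A, B, C, D, E, F}, {B, F} is not a superkey ({B, F}⁺ restricted to this set is {B, C, D, E, F}), so split on B, F -> C, D, E into {B, C, D, E, F} and {A, B, F}.
In {B, C, D, E, F}, {D} is not a superkey ({D}⁺ restricted to this set is {D, E}), so split on D -> E into {D, E} and {B, C, D, F}.
{D, E} is in BCNF.
In {B, C, D, F}, {C} is not a superkey ({C}⁺ restricted to this set is {C, D}), so split on C -> D into {C, D} and {B, C, F}.
{C, D} is in BCNF.
{B, C, F} is in BCNF.
{A, B, F} is in BCNF.

{A, B, F}; {B, C, F}; {C, D}; {D, E}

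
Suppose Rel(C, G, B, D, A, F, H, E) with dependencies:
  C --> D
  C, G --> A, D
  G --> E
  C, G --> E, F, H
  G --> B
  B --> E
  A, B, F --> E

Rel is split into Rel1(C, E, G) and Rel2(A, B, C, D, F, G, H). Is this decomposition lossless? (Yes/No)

Yes

The shared attributes are {C, G} and {C, G}⁺ = {A, B, C, D, E, F, G, H}.
Since Rel1 ⊆ {A, B, C, D, E, F, G, H}, the intersection is a superkey of Rel1; the decomposition is lossless.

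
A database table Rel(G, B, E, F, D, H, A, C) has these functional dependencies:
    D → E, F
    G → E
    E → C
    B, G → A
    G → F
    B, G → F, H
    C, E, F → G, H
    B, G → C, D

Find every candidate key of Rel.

{B} never appears on the right of any FD, so every key must include it.
{B, D} is a candidate key since {B, D}⁺ = {A, B, C, D, E, F, G, H} covers every attribute.
{B, G} is a candidate key since {B, G}⁺ = {A, B, C, D, E, F, G, H} covers every attribute.
{B, E, F} is a candidate key since {B, E, F}⁺ = {A, B, C, D, E, F, G, H} covers every attribute.
No proper subset of any of these is a key, and no other minimal superkey exists.

{B, D}, {B, E, F}, {B, G}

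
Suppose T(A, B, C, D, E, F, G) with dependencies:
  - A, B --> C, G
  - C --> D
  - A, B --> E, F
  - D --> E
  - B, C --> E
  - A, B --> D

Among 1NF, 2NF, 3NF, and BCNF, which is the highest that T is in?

Candidate key: {A, B}. Prime attributes: {A, B}.
C --> D breaks BCNF: {C}⁺ = {C, D, E}, so {C} is not a superkey.
Because {D} is non-prime and the left side of C --> D is not a superkey, the relation is not in 3NF.
No proper subset of a key has a non-prime attribute in its closure, so there is no partial dependency; 2NF holds.

2NF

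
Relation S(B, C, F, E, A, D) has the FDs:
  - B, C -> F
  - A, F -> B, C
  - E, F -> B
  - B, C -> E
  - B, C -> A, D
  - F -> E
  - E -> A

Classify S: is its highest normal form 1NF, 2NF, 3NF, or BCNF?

2NF

Candidate keys: {B, C}, {F}. Prime attributes: {B, C, F}.
E -> A breaks BCNF: {E}⁺ = {A, E}, so {E} is not a superkey.
E -> A determines the non-prime attribute {A} from a non-superkey — 3NF is violated.
Checking every proper subset of each key, none determines a non-prime attribute — 2NF is satisfied.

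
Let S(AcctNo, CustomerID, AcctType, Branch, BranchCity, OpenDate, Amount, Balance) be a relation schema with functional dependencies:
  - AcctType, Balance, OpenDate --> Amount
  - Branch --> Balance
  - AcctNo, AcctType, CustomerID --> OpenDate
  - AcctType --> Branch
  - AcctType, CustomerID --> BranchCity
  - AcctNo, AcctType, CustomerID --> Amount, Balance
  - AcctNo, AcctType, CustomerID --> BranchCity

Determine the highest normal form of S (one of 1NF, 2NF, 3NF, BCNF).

1NF

Candidate key: {AcctNo, AcctType, CustomerID}. Prime attributes: {AcctNo, AcctType, CustomerID}.
AcctType, Balance, OpenDate --> Amount breaks BCNF: {AcctType, Balance, OpenDate}⁺ = {AcctType, Amount, Balance, Branch, OpenDate}, so {AcctType, Balance, OpenDate} is not a superkey.
Because {Amount} is non-prime and the left side of AcctType, Balance, OpenDate --> Amount is not a superkey, the relation is not in 3NF.
Since {AcctType} ⊂ {AcctNo, AcctType, CustomerID} and {AcctType}⁺ ⊇ {Balance, Branch} with {Balance, Branch} non-prime, there is a partial dependency; 2NF fails.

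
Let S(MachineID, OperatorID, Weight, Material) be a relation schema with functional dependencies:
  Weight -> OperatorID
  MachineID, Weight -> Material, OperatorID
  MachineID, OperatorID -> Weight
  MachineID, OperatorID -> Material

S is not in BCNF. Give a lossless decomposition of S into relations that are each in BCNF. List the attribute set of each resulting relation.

{MachineID, Material, Weight}; {OperatorID, Weight}

Candidate keys of the original relation: {MachineID, OperatorID}, {MachineID, Weight}.
Within {MachineID, Material, OperatorID, Weight}: {Weight}⁺ ∩ {MachineID, Material, OperatorID, Weight} = {OperatorID, Weight}, not the whole set, so Weight -> OperatorID violates BCNF; decompose into {OperatorID, Weight} and {MachineID, Material, Weight}.
{OperatorID, Weight} is in BCNF.
{MachineID, Material, Weight} is in BCNF.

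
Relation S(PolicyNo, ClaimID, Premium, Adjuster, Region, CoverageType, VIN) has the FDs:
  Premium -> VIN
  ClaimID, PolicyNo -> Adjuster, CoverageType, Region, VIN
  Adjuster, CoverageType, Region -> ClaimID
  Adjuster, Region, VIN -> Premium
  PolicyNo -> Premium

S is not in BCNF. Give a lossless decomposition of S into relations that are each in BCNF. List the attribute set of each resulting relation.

{Adjuster, ClaimID, CoverageType, Region}; {Adjuster, CoverageType, PolicyNo, Region}; {PolicyNo, Premium}; {Premium, VIN}

Candidate keys of the original relation: {Adjuster, CoverageType, PolicyNo, Region}, {ClaimID, PolicyNo}.
{Adjuster, ClaimID, CoverageType, PolicyNo, Premium, Region, VIN}: {Premium} determines {Premium, VIN} here but is not a superkey — split on Premium -> VIN, giving {Premium, VIN} and {Adjuster, ClaimID, CoverageType, PolicyNo, Premium, Region}.
{Premium, VIN} is in BCNF.
{Adjuster, ClaimID, CoverageType, PolicyNo, Premium, Region}: {Adjuster, CoverageType, Region} determines {Adjuster, ClaimID, CoverageType, Region} here but is not a superkey — split on Adjuster, CoverageType, Region -> ClaimID, giving {Adjuster, ClaimID, CoverageType, Region} and {Adjuster, CoverageType, PolicyNo, Premium, Region}.
{Adjuster, ClaimID, CoverageType, Region} is in BCNF.
{Adjuster, CoverageType, PolicyNo, Premium, Region}: {PolicyNo} determines {PolicyNo, Premium} here but is not a superkey — split on PolicyNo -> Premium, giving {PolicyNo, Premium} and {Adjuster, CoverageType, PolicyNo, Region}.
{PolicyNo, Premium} is in BCNF.
{Adjuster, CoverageType, PolicyNo, Region} is in BCNF.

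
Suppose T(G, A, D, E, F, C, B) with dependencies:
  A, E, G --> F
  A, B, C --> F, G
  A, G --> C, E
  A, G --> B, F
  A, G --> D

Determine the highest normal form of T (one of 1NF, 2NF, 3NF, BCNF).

BCNF

Candidate keys: {A, B, C}, {A, G}. Prime attributes: {A, B, C, G}.
Each dependency's left side is a superkey — BCNF holds.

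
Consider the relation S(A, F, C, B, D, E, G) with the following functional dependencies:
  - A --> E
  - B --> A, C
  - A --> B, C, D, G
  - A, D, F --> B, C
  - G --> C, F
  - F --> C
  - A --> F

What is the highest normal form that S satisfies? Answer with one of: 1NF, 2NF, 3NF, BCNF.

Candidate keys: {A}, {B}. Prime attributes: {A, B}.
G --> C, F breaks BCNF: {G}⁺ = {C, F, G}, so {G} is not a superkey.
G --> C, F determines the non-prime attributes {C, F} from a non-superkey — 3NF is violated.
With only single-attribute keys there can be no partial dependency, so 2NF holds.

2NF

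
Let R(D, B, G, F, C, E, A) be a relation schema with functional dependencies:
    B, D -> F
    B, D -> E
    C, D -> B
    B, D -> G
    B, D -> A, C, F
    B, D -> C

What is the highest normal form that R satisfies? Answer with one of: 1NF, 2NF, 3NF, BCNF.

Candidate keys: {B, D}, {C, D}. Prime attributes: {B, C, D}.
Every FD has a superkey on the left, so the relation is in BCNF.

BCNF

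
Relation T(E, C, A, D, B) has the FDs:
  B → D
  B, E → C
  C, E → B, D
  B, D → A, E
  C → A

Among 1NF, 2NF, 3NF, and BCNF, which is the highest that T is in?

1NF

Candidate keys: {B}, {C, E}. Prime attributes: {B, C, E}.
C → A: {C}⁺ = {A, C}, which is not all of the attributes, so the left side is not a superkey — BCNF is violated.
Because {A} is non-prime and the left side of C → A is not a superkey, the relation is not in 3NF.
{C} is a proper subset of the key {C, E}, and {C}⁺ contains the non-prime attribute {A} — a partial dependency, so 2NF is violated.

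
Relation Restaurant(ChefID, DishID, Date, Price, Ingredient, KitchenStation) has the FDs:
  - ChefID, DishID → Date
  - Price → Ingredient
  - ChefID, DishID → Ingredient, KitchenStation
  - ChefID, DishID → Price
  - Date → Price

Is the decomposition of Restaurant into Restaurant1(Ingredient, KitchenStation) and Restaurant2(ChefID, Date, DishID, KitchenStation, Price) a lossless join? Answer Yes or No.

No

Restaurant1 ∩ Restaurant2 = {KitchenStation}; its closure under F is {KitchenStation}.
Neither Restaurant1 nor Restaurant2 is contained in that closure, so the decomposition is lossy.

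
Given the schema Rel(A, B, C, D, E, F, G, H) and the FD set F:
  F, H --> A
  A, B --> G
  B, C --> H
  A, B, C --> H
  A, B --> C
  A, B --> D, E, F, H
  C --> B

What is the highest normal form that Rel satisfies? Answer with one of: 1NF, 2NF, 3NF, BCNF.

3NF

Candidate keys: {A, B}, {A, C}, {B, F, H}, {C, F}. Prime attributes: {A, B, C, F, H}.
F, H --> A: {F, H}⁺ = {A, F, H}, which is not all of the attributes, so the left side is not a superkey — BCNF is violated.
Since {A} ⊆ prime attributes and every other non-superkey FD also has a prime right side, the schema is in 3NF.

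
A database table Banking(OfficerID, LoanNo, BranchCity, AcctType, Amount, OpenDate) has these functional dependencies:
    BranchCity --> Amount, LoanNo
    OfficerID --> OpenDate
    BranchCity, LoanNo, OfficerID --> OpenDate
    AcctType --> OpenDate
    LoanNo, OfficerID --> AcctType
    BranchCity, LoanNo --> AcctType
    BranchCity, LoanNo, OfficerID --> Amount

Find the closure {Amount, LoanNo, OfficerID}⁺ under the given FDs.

{AcctType, Amount, LoanNo, OfficerID, OpenDate}

Start with {Amount, LoanNo, OfficerID}.
OfficerID --> OpenDate applies; add {OpenDate} → now {Amount, LoanNo, OfficerID, OpenDate}.
LoanNo, OfficerID --> AcctType applies; add {AcctType} → now {AcctType, Amount, LoanNo, OfficerID, OpenDate}.
No further FD applies.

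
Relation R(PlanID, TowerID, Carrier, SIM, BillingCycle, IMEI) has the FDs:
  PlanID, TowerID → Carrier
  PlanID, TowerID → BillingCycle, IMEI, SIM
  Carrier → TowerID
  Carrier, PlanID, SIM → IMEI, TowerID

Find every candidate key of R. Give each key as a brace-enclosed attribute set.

{Carrier, PlanID}, {PlanID, TowerID}

Attributes never on any right-hand side: {PlanID} — every candidate key must contain it.
{Carrier, PlanID} is a candidate key since {Carrier, PlanID}⁺ = {BillingCycle, Carrier, IMEI, PlanID, SIM, TowerID} covers every attribute.
{PlanID, TowerID} is a candidate key since {PlanID, TowerID}⁺ = {BillingCycle, Carrier, IMEI, PlanID, SIM, TowerID} covers every attribute.
No proper subset of any of these is a key, and no other minimal superkey exists.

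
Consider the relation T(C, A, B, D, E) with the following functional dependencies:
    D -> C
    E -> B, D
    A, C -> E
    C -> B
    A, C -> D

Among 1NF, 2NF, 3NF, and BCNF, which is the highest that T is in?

Candidate keys: {A, C}, {A, D}, {A, E}. Prime attributes: {A, C, D, E}.
For D -> C we have {D}⁺ = {B, C, D}; {D} is not a superkey, so BCNF fails.
E -> B, D determines the non-prime attribute {B} from a non-superkey — 3NF is violated.
The proper key subset {C} of {A, C} determines non-prime {B}, so the relation is not even in 2NF.

1NF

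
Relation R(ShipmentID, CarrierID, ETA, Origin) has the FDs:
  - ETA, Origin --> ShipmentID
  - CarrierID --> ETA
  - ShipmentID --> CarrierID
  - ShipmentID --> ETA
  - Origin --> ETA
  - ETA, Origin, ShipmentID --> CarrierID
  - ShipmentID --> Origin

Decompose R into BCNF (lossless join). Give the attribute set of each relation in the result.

{CarrierID, ETA}; {CarrierID, Origin, ShipmentID}

Candidate keys of the original relation: {Origin}, {ShipmentID}.
In {CarrierID, ETA, Origin, ShipmentID}, {CarrierID} is not a superkey ({CarrierID}⁺ restricted to this set is {CarrierID, ETA}), so split on CarrierID --> ETA into {CarrierID, ETA} and {CarrierID, Origin, ShipmentID}.
{CarrierID, ETA}: every determinant is a superkey — BCNF.
{CarrierID, Origin, ShipmentID}: every determinant is a superkey — BCNF.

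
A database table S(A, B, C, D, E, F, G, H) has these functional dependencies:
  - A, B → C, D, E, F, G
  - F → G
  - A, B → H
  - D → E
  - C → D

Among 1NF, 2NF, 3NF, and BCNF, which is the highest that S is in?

2NF

Candidate key: {A, B}. Prime attributes: {A, B}.
For F → G we have {F}⁺ = {F, G}; {F} is not a superkey, so BCNF fails.
F → G has non-prime {G} on the right and a non-superkey on the left, so 3NF fails.
No proper subset of a key has a non-prime attribute in its closure, so there is no partial dependency; 2NF holds.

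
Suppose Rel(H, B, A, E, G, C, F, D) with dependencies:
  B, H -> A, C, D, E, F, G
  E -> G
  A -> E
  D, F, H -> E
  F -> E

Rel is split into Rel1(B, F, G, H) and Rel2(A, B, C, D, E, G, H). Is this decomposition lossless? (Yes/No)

The shared attributes are {B, G, H} and {B, G, H}⁺ = {A, B, C, D, E, F, G, H}.
Rel1 is contained in that closure, so Rel1 ∩ Rel2 -> Rel1 holds and the join is lossless.

Yes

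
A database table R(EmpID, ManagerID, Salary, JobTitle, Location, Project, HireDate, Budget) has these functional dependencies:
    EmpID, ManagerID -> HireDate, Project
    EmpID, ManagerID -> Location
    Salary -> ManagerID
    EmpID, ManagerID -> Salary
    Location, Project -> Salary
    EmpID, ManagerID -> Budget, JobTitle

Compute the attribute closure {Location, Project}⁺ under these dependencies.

{Location, ManagerID, Project, Salary}

Start with {Location, Project}.
Location, Project -> Salary applies; add {Salary} → now {Location, Project, Salary}.
Salary -> ManagerID applies; add {ManagerID} → now {Location, ManagerID, Project, Salary}.
No further FD applies.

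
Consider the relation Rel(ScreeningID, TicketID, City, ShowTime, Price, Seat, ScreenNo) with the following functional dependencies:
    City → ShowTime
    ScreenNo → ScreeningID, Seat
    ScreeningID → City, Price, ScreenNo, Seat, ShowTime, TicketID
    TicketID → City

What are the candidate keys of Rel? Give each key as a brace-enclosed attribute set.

{ScreenNo}, {ScreeningID}

{ScreenNo} is a candidate key since {ScreenNo}⁺ = {City, Price, ScreenNo, ScreeningID, Seat, ShowTime, TicketID} covers every attribute.
{ScreeningID} is a candidate key since {ScreeningID}⁺ = {City, Price, ScreenNo, ScreeningID, Seat, ShowTime, TicketID} covers every attribute.
No proper subset of any of these is a key, and no other minimal superkey exists.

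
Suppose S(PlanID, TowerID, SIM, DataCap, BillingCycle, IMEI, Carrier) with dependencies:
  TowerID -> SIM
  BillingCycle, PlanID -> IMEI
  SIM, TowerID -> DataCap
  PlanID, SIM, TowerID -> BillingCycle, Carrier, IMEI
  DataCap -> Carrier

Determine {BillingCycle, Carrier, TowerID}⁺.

{BillingCycle, Carrier, DataCap, SIM, TowerID}

Start with {BillingCycle, Carrier, TowerID}.
TowerID -> SIM applies; add {SIM} → now {BillingCycle, Carrier, SIM, TowerID}.
SIM, TowerID -> DataCap applies; add {DataCap} → now {BillingCycle, Carrier, DataCap, SIM, TowerID}.
No further FD applies.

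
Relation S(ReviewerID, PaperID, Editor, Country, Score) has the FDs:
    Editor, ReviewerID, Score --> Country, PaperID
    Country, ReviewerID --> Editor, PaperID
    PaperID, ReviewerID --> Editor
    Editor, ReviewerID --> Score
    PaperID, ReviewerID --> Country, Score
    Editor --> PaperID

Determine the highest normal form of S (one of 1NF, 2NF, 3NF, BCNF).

3NF

Candidate keys: {Country, ReviewerID}, {Editor, ReviewerID}, {PaperID, ReviewerID}. Prime attributes: {Country, Editor, PaperID, ReviewerID}.
Editor --> PaperID: {Editor}⁺ = {Editor, PaperID}, which is not all of the attributes, so the left side is not a superkey — BCNF is violated.
But every attribute on its right side ({PaperID}) is prime, and the same holds for every other non-superkey FD, so 3NF still holds.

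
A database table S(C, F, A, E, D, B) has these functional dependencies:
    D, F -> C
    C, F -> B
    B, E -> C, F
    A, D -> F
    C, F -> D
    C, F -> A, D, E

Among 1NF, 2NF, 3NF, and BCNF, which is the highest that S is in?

Candidate keys: {A, D}, {B, E}, {C, F}, {D, F}. Prime attributes: {A, B, C, D, E, F}.
Every FD has a superkey on the left, so the relation is in BCNF.

BCNF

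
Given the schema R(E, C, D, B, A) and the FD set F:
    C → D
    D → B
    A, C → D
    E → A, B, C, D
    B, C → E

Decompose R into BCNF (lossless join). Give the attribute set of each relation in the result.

Candidate keys of the original relation: {C}, {E}.
Within {A, B, C, D, E}: {D}⁺ ∩ {A, B, C, D, E} = {B, D}, not the whole set, so D → B violates BCNF; decompose into {B, D} and {A, C, D, E}.
{B, D}: every determinant is a superkey — BCNF.
{A, C, D, E}: every determinant is a superkey — BCNF.

{A, C, D, E}; {B, D}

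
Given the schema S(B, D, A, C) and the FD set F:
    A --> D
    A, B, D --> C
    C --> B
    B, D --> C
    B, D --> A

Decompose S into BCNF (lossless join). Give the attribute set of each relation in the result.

Candidate keys of the original relation: {A, B}, {A, C}, {B, D}, {C, D}.
Within {A, B, C, D}: {A}⁺ ∩ {A, B, C, D} = {A, D}, not the whole set, so A --> D violates BCNF; decompose into {A, D} and {A, B, C}.
{A, D} is in BCNF.
Within {A, B, C}: {C}⁺ ∩ {A, B, C} = {B, C}, not the whole set, so C --> B violates BCNF; decompose into {B, C} and {A, C}.
{B, C} is in BCNF.
{A, C} is in BCNF.

{A, C}; {A, D}; {B, C}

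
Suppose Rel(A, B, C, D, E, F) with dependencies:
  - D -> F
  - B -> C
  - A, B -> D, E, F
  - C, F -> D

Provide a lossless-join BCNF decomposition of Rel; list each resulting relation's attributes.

Candidate key of the original relation: {A, B}.
{A, B, C, D, E, F}: {D} determines {D, F} here but is not a superkey — split on D -> F, giving {D, F} and {A, B, C, D, E}.
{D, F} has no BCNF violation.
{A, B, C, D, E}: {B} determines {B, C} here but is not a superkey — split on B -> C, giving {B, C} and {A, B, D, E}.
{B, C} has no BCNF violation.
{A, B, D, E} has no BCNF violation.

{A, B, D, E}; {B, C}; {D, F}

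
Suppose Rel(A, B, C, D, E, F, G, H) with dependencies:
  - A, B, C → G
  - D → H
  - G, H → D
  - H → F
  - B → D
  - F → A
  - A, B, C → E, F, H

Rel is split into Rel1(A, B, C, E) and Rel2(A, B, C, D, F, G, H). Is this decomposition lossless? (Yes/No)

Yes

Rel1 ∩ Rel2 = {A, B, C}; its closure under F is {A, B, C, D, E, F, G, H}.
Rel1 is contained in that closure, so Rel1 ∩ Rel2 → Rel1 holds and the join is lossless.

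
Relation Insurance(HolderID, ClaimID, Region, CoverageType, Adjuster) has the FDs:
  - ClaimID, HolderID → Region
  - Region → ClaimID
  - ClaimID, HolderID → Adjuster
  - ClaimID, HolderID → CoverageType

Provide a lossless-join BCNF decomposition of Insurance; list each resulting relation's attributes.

Candidate keys of the original relation: {ClaimID, HolderID}, {HolderID, Region}.
Within {Adjuster, ClaimID, CoverageType, HolderID, Region}: {Region}⁺ ∩ {Adjuster, ClaimID, CoverageType, HolderID, Region} = {ClaimID, Region}, not the whole set, so Region → ClaimID violates BCNF; decompose into {ClaimID, Region} and {Adjuster, CoverageType, HolderID, Region}.
{ClaimID, Region}: every determinant is a superkey — BCNF.
{Adjuster, CoverageType, HolderID, Region}: every determinant is a superkey — BCNF.

{Adjuster, CoverageType, HolderID, Region}; {ClaimID, Region}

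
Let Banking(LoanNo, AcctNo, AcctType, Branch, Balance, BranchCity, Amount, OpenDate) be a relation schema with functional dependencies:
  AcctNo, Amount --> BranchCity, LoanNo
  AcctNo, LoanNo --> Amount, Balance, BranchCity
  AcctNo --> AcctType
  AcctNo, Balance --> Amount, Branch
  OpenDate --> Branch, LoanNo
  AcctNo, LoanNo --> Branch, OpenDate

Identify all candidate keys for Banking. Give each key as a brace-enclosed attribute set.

{AcctNo, Amount}, {AcctNo, Balance}, {AcctNo, LoanNo}, {AcctNo, OpenDate}

Attributes never on any right-hand side: {AcctNo} — every candidate key must contain it.
{AcctNo, Amount}⁺ = {AcctNo, AcctType, Amount, Balance, Branch, BranchCity, LoanNo, OpenDate}, which is every attribute, so {AcctNo, Amount} is a candidate key.
{AcctNo, Balance}⁺ = {AcctNo, AcctType, Amount, Balance, Branch, BranchCity, LoanNo, OpenDate}, which is every attribute, so {AcctNo, Balance} is a candidate key.
{AcctNo, LoanNo}⁺ = {AcctNo, AcctType, Amount, Balance, Branch, BranchCity, LoanNo, OpenDate}, which is every attribute, so {AcctNo, LoanNo} is a candidate key.
{AcctNo, OpenDate}⁺ = {AcctNo, AcctType, Amount, Balance, Branch, BranchCity, LoanNo, OpenDate}, which is every attribute, so {AcctNo, OpenDate} is a candidate key.
No proper subset of any of these is a key, and no other minimal superkey exists.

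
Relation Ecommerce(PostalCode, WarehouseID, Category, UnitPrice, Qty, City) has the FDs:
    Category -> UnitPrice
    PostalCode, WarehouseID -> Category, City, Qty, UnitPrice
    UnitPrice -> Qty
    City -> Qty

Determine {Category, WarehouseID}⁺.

Start with {Category, WarehouseID}.
Category -> UnitPrice applies; add {UnitPrice} → now {Category, UnitPrice, WarehouseID}.
UnitPrice -> Qty applies; add {Qty} → now {Category, Qty, UnitPrice, WarehouseID}.
No further FD applies.

{Category, Qty, UnitPrice, WarehouseID}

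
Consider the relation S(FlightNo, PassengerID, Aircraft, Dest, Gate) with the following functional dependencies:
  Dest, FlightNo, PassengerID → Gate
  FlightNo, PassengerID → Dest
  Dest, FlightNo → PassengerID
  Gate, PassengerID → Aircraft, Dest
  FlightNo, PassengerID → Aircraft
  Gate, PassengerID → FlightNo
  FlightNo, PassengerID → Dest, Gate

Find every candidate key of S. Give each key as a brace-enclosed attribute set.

{Dest, FlightNo}⁺ = {Aircraft, Dest, FlightNo, Gate, PassengerID} — all of the relation — so {Dest, FlightNo} is a candidate key.
{FlightNo, PassengerID}⁺ = {Aircraft, Dest, FlightNo, Gate, PassengerID} — all of the relation — so {FlightNo, PassengerID} is a candidate key.
{Gate, PassengerID}⁺ = {Aircraft, Dest, FlightNo, Gate, PassengerID} — all of the relation — so {Gate, PassengerID} is a candidate key.
Any other superkey properly contains one of these, so there are no further candidate keys.

{Dest, FlightNo}, {FlightNo, PassengerID}, {Gate, PassengerID}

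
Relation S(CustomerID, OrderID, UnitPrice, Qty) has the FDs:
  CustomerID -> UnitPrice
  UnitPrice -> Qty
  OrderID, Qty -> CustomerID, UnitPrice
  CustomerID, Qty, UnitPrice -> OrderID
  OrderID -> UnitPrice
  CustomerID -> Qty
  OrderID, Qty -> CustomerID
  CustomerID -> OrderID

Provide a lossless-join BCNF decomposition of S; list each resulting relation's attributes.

Candidate keys of the original relation: {CustomerID}, {OrderID}.
Within {CustomerID, OrderID, Qty, UnitPrice}: {UnitPrice}⁺ ∩ {CustomerID, OrderID, Qty, UnitPrice} = {Qty, UnitPrice}, not the whole set, so UnitPrice -> Qty violates BCNF; decompose into {Qty, UnitPrice} and {CustomerID, OrderID, UnitPrice}.
{Qty, UnitPrice} is in BCNF.
{CustomerID, OrderID, UnitPrice} is in BCNF.

{CustomerID, OrderID, UnitPrice}; {Qty, UnitPrice}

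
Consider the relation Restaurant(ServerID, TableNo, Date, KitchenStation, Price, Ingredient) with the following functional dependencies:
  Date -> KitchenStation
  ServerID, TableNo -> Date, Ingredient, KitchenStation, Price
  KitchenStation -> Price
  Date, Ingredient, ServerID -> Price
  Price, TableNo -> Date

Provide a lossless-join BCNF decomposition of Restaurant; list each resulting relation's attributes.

{Date, Ingredient, ServerID, TableNo}; {Date, KitchenStation}; {KitchenStation, Price}

Candidate key of the original relation: {ServerID, TableNo}.
In {Date, Ingredient, KitchenStation, Price, ServerID, TableNo}, {Date} is not a superkey ({Date}⁺ restricted to this set is {Date, KitchenStation, Price}), so split on Date -> KitchenStation, Price into {Date, KitchenStation, Price} and {Date, Ingredient, ServerID, TableNo}.
In {Date, KitchenStation, Price}, {KitchenStation} is not a superkey ({KitchenStation}⁺ restricted to this set is {KitchenStation, Price}), so split on KitchenStation -> Price into {KitchenStation, Price} and {Date, KitchenStation}.
{KitchenStation, Price} is in BCNF.
{Date, KitchenStation} is in BCNF.
{Date, Ingredient, ServerID, TableNo} is in BCNF.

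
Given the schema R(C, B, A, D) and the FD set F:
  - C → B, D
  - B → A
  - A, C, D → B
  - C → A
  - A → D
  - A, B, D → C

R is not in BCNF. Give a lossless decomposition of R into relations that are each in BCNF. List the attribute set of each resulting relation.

{A, B, C}; {A, D}

Candidate keys of the original relation: {B}, {C}.
In {A, B, C, D}, {A} is not a superkey ({A}⁺ restricted to this set is {A, D}), so split on A → D into {A, D} and {A, B, C}.
{A, D} is in BCNF.
{A, B, C} is in BCNF.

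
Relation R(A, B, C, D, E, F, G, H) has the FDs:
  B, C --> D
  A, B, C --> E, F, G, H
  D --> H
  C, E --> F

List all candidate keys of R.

{A, B, C}

No FD produces {A, B, C}, so they must be in every candidate key.
{A, B, C}⁺ = {A, B, C, D, E, F, G, H}, which is every attribute, so {A, B, C} is a candidate key.
No other minimal set has full closure, so this is the only candidate key.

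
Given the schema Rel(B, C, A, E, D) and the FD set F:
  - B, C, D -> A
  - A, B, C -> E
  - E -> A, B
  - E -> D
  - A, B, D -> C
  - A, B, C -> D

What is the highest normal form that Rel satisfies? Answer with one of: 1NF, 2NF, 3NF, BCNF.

Candidate keys: {A, B, C}, {A, B, D}, {B, C, D}, {E}. Prime attributes: {A, B, C, D, E}.
The left-hand side of every FD is a superkey, so BCNF is satisfied.

BCNF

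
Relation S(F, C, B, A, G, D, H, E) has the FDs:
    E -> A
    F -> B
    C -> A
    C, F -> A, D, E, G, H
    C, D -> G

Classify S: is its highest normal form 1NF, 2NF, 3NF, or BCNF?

1NF

Candidate key: {C, F}. Prime attributes: {C, F}.
For E -> A we have {E}⁺ = {A, E}; {E} is not a superkey, so BCNF fails.
E -> A has non-prime {A} on the right and a non-superkey on the left, so 3NF fails.
{C} is a proper subset of the key {C, F}, and {C}⁺ contains the non-prime attribute {A} — a partial dependency, so 2NF is violated.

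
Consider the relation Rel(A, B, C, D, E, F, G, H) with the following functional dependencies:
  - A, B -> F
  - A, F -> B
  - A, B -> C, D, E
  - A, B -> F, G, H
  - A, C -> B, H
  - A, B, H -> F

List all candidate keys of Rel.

{A} never appears on the right of any FD, so every key must include it.
{A, B}⁺ = {A, B, C, D, E, F, G, H} — all of the relation — so {A, B} is a candidate key.
{A, C}⁺ = {A, B, C, D, E, F, G, H} — all of the relation — so {A, C} is a candidate key.
{A, F}⁺ = {A, B, C, D, E, F, G, H} — all of the relation — so {A, F} is a candidate key.
These are minimal and exhaustive — every other superkey contains one of them.

{A, B}, {A, C}, {A, F}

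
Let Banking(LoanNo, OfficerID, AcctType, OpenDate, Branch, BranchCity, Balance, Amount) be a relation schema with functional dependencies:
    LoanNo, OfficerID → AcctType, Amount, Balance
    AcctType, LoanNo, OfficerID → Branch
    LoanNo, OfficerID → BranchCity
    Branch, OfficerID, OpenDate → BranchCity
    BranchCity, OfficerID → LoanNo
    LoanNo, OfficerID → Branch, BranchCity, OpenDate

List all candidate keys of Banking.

No FD produces {OfficerID}, so it must be in every candidate key.
{BranchCity, OfficerID}⁺ = {AcctType, Amount, Balance, Branch, BranchCity, LoanNo, OfficerID, OpenDate} — all of the relation — so {BranchCity, OfficerID} is a candidate key.
{LoanNo, OfficerID}⁺ = {AcctType, Amount, Balance, Branch, BranchCity, LoanNo, OfficerID, OpenDate} — all of the relation — so {LoanNo, OfficerID} is a candidate key.
{Branch, OfficerID, OpenDate}⁺ = {AcctType, Amount, Balance, Branch, BranchCity, LoanNo, OfficerID, OpenDate} — all of the relation — so {Branch, OfficerID, OpenDate} is a candidate key.
Any other superkey properly contains one of these, so there are no further candidate keys.

{Branch, OfficerID, OpenDate}, {BranchCity, OfficerID}, {LoanNo, OfficerID}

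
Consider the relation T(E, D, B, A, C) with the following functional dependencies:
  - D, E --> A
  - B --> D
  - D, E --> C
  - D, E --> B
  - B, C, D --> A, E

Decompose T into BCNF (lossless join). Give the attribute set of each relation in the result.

{A, B, C, E}; {B, D}

Candidate keys of the original relation: {B, C}, {B, E}, {D, E}.
{A, B, C, D, E}: {B} determines {B, D} here but is not a superkey — split on B --> D, giving {B, D} and {A, B, C, E}.
{B, D}: every determinant is a superkey — BCNF.
{A, B, C, E}: every determinant is a superkey — BCNF.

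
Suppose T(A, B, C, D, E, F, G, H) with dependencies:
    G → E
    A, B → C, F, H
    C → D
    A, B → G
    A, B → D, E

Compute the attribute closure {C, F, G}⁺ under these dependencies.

{C, D, E, F, G}

Start with {C, F, G}.
G → E applies; add {E} → now {C, E, F, G}.
C → D applies; add {D} → now {C, D, E, F, G}.
No further FD applies.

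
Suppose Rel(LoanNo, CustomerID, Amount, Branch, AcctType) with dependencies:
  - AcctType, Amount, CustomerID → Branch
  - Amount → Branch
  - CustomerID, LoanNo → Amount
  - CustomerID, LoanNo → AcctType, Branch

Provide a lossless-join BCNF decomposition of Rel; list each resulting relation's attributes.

Candidate key of the original relation: {CustomerID, LoanNo}.
{AcctType, Amount, Branch, CustomerID, LoanNo}: {AcctType, Amount, CustomerID} determines {AcctType, Amount, Branch, CustomerID} here but is not a superkey — split on AcctType, Amount, CustomerID → Branch, giving {AcctType, Amount, Branch, CustomerID} and {AcctType, Amount, CustomerID, LoanNo}.
{AcctType, Amount, Branch, CustomerID}: {Amount} determines {Amount, Branch} here but is not a superkey — split on Amount → Branch, giving {Amount, Branch} and {AcctType, Amount, CustomerID}.
{Amount, Branch} is in BCNF.
{AcctType, Amount, CustomerID} is in BCNF.
{AcctType, Amount, CustomerID, LoanNo} is in BCNF.

{AcctType, Amount, CustomerID, LoanNo}; {Amount, Branch}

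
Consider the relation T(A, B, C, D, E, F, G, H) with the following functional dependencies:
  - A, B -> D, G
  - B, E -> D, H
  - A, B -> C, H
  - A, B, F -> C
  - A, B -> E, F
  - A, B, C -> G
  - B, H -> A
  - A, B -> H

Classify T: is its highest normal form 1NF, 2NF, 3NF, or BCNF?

BCNF

Candidate keys: {A, B}, {B, E}, {B, H}. Prime attributes: {A, B, E, H}.
Each dependency's left side is a superkey — BCNF holds.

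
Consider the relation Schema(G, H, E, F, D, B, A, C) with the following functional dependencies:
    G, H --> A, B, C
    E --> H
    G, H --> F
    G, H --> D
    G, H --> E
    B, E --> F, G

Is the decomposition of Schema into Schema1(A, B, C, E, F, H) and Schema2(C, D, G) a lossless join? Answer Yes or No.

The shared attributes are {C} and {C}⁺ = {C}.
The closure covers neither Schema1 nor Schema2 entirely; the join is not lossless.

No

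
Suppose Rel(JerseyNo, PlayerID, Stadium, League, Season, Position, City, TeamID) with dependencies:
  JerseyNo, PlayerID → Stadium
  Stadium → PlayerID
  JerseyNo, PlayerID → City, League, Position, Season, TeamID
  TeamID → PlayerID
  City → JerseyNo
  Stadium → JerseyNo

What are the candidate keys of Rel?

{City, PlayerID}, {City, TeamID}, {JerseyNo, PlayerID}, {JerseyNo, TeamID}, {Stadium}

Closure of {Stadium} is {City, JerseyNo, League, PlayerID, Position, Season, Stadium, TeamID}, the whole schema; {Stadium} is a candidate key.
Closure of {City, PlayerID} is {City, JerseyNo, League, PlayerID, Position, Season, Stadium, TeamID}, the whole schema; {City, PlayerID} is a candidate key.
Closure of {City, TeamID} is {City, JerseyNo, League, PlayerID, Position, Season, Stadium, TeamID}, the whole schema; {City, TeamID} is a candidate key.
Closure of {JerseyNo, PlayerID} is {City, JerseyNo, League, PlayerID, Position, Season, Stadium, TeamID}, the whole schema; {JerseyNo, PlayerID} is a candidate key.
Closure of {JerseyNo, TeamID} is {City, JerseyNo, League, PlayerID, Position, Season, Stadium, TeamID}, the whole schema; {JerseyNo, TeamID} is a candidate key.
These are minimal and exhaustive — every other superkey contains one of them.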